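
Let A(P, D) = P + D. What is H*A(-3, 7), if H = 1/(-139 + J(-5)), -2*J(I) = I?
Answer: -8/273 ≈ -0.029304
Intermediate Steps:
J(I) = -I/2
A(P, D) = D + P
H = -2/273 (H = 1/(-139 - ½*(-5)) = 1/(-139 + 5/2) = 1/(-273/2) = -2/273 ≈ -0.0073260)
H*A(-3, 7) = -2*(7 - 3)/273 = -2/273*4 = -8/273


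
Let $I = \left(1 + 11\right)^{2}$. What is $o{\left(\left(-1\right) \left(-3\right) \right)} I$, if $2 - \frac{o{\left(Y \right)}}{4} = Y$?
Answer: $-576$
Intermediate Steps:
$o{\left(Y \right)} = 8 - 4 Y$
$I = 144$ ($I = 12^{2} = 144$)
$o{\left(\left(-1\right) \left(-3\right) \right)} I = \left(8 - 4 \left(\left(-1\right) \left(-3\right)\right)\right) 144 = \left(8 - 12\right) 144 = \left(-4\right) 144 = -576$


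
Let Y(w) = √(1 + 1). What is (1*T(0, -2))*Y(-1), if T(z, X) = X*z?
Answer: 0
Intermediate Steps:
Y(w) = √2
(1*T(0, -2))*Y(-1) = (1*(-2*0))*√2 = (1*0)*√2 = 0*√2 = 0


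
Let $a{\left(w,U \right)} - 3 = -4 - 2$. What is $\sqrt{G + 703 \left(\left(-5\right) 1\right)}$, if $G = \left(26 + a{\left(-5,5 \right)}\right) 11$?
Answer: $i \sqrt{3262} \approx 57.114 i$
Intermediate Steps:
$a{\left(w,U \right)} = -3$ ($a{\left(w,U \right)} = 3 - 6 = -3$)
$G = 253$ ($G = \left(26 - 3\right) 11 = 23 \cdot 11 = 253$)
$\sqrt{G + 703 \left(\left(-5\right) 1\right)} = \sqrt{253 + 703 \left(\left(-5\right) 1\right)} = \sqrt{253 + 703 \left(-5\right)} = \sqrt{253 - 3515} = \sqrt{-3262} = i \sqrt{3262}$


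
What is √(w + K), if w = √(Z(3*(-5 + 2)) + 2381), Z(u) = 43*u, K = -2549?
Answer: √(-2549 + √1994) ≈ 50.043*I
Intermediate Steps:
w = √1994 (w = √(43*(3*(-5 + 2)) + 2381) = √(43*(3*(-3)) + 2381) = √(43*(-9) + 2381) = √(-387 + 2381) = √1994 ≈ 44.654)
√(w + K) = √(√1994 - 2549) = √(-2549 + √1994)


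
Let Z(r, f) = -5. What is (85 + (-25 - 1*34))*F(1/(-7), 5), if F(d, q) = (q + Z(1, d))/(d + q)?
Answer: 0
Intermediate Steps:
F(d, q) = (-5 + q)/(d + q) (F(d, q) = (q - 5)/(d + q) = (-5 + q)/(d + q))
(85 + (-25 - 1*34))*F(1/(-7), 5) = (85 + (-25 - 1*34))*((-5 + 5)/(1/(-7) + 5)) = (85 + (-25 - 34))*(0/(-1/7 + 5)) = (85 - 59)*(0/(34/7)) = 26*((7/34)*0) = 26*0 = 0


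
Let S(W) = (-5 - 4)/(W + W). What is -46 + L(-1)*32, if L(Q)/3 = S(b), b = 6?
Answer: -118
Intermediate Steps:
S(W) = -9/(2*W) (S(W) = -9*1/(2*W) = -9/(2*W))
L(Q) = -9/4 (L(Q) = 3*(-9/2/6) = 3*(-9/2*⅙) = 3*(-¾) = -9/4)
-46 + L(-1)*32 = -46 - 9/4*32 = -46 - 72 = -118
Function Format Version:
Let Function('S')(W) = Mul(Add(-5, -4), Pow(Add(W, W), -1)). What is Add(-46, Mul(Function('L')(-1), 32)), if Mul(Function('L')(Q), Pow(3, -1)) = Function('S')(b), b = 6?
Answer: -118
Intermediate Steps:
Function('S')(W) = Mul(Rational(-9, 2), Pow(W, -1)) (Function('S')(W) = Mul(-9, Pow(Mul(2, W), -1)) = Mul(-9, Mul(Rational(1, 2), Pow(W, -1))) = Mul(Rational(-9, 2), Pow(W, -1)))
Function('L')(Q) = Rational(-9, 4) (Function('L')(Q) = Mul(3, Mul(Rational(-9, 2), Pow(6, -1))) = Mul(3, Mul(Rational(-9, 2), Rational(1, 6))) = Mul(3, Rational(-3, 4)) = Rational(-9, 4))
Add(-46, Mul(Function('L')(-1), 32)) = Add(-46, Mul(Rational(-9, 4), 32)) = Add(-46, -72) = -118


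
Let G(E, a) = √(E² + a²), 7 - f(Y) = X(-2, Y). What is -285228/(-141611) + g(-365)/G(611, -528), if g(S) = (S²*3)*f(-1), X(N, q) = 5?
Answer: 285228/141611 + 159870*√652105/130421 ≈ 991.88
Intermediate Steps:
f(Y) = 2 (f(Y) = 7 - 1*5 = 7 - 5 = 2)
g(S) = 6*S² (g(S) = (S²*3)*2 = (3*S²)*2 = 6*S²)
-285228/(-141611) + g(-365)/G(611, -528) = -285228/(-141611) + (6*(-365)²)/(√(611² + (-528)²)) = -285228*(-1/141611) + (6*133225)/(√(373321 + 278784)) = 285228/141611 + 799350/(√652105) = 285228/141611 + 799350*(√652105/652105) = 285228/141611 + 159870*√652105/130421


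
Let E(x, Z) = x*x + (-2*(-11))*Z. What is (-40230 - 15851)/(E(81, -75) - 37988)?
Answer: 56081/33077 ≈ 1.6955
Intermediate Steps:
E(x, Z) = x² + 22*Z
(-40230 - 15851)/(E(81, -75) - 37988) = (-40230 - 15851)/((81² + 22*(-75)) - 37988) = -56081/((6561 - 1650) - 37988) = -56081/(4911 - 37988) = -56081/(-33077) = -56081*(-1/33077) = 56081/33077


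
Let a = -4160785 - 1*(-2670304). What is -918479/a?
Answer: 918479/1490481 ≈ 0.61623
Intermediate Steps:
a = -1490481 (a = -4160785 + 2670304 = -1490481)
-918479/a = -918479/(-1490481) = -918479*(-1/1490481) = 918479/1490481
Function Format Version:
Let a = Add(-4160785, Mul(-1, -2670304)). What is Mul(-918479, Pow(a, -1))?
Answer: Rational(918479, 1490481) ≈ 0.61623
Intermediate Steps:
a = -1490481 (a = Add(-4160785, 2670304) = -1490481)
Mul(-918479, Pow(a, -1)) = Mul(-918479, Pow(-1490481, -1)) = Mul(-918479, Rational(-1, 1490481)) = Rational(918479, 1490481)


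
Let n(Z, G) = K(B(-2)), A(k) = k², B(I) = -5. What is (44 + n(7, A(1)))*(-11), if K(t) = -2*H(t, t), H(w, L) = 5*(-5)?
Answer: -1034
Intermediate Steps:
H(w, L) = -25
K(t) = 50 (K(t) = -2*(-25) = 50)
n(Z, G) = 50
(44 + n(7, A(1)))*(-11) = (44 + 50)*(-11) = 94*(-11) = -1034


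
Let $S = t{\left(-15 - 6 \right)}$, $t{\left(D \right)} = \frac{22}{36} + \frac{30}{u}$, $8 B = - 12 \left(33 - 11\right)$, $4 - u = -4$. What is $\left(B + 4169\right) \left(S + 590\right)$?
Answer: $\frac{22124498}{9} \approx 2.4583 \cdot 10^{6}$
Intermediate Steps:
$u = 8$ ($u = 4 - -4 = 4 + 4 = 8$)
$B = -33$ ($B = \frac{\left(-12\right) \left(33 - 11\right)}{8} = \frac{\left(-12\right) 22}{8} = \frac{1}{8} \left(-264\right) = -33$)
$t{\left(D \right)} = \frac{157}{36}$ ($t{\left(D \right)} = \frac{22}{36} + \frac{30}{8} = 22 \cdot \frac{1}{36} + 30 \cdot \frac{1}{8} = \frac{11}{18} + \frac{15}{4} = \frac{157}{36}$)
$S = \frac{157}{36} \approx 4.3611$
$\left(B + 4169\right) \left(S + 590\right) = \left(-33 + 4169\right) \left(\frac{157}{36} + 590\right) = 4136 \cdot \frac{21397}{36} = \frac{22124498}{9}$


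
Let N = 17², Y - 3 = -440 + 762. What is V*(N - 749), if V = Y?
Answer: -149500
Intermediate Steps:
Y = 325 (Y = 3 + (-440 + 762) = 3 + 322 = 325)
V = 325
N = 289
V*(N - 749) = 325*(289 - 749) = 325*(-460) = -149500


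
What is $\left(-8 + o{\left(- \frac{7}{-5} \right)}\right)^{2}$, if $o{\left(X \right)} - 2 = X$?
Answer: $\frac{529}{25} \approx 21.16$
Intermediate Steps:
$o{\left(X \right)} = 2 + X$
$\left(-8 + o{\left(- \frac{7}{-5} \right)}\right)^{2} = \left(-8 + \left(2 - \frac{7}{-5}\right)\right)^{2} = \left(-8 + \left(2 - - \frac{7}{5}\right)\right)^{2} = \left(-8 + \left(2 + \frac{7}{5}\right)\right)^{2} = \left(-8 + \frac{17}{5}\right)^{2} = \left(- \frac{23}{5}\right)^{2} = \frac{529}{25}$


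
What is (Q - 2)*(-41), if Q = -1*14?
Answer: 656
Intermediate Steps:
Q = -14
(Q - 2)*(-41) = (-14 - 2)*(-41) = -16*(-41) = 656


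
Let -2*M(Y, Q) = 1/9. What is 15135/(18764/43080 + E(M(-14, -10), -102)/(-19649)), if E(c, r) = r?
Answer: 3202864613550/93271999 ≈ 34339.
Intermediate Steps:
M(Y, Q) = -1/18 (M(Y, Q) = -½/9 = -½*⅑ = -1/18)
15135/(18764/43080 + E(M(-14, -10), -102)/(-19649)) = 15135/(18764/43080 - 102/(-19649)) = 15135/(18764*(1/43080) - 102*(-1/19649)) = 15135/(4691/10770 + 102/19649) = 15135/(93271999/211619730) = 15135*(211619730/93271999) = 3202864613550/93271999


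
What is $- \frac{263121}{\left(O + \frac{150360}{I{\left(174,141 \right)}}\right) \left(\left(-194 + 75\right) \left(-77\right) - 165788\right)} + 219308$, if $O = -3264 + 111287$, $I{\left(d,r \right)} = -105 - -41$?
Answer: $\frac{29038364405534468}{132409052125} \approx 2.1931 \cdot 10^{5}$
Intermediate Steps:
$I{\left(d,r \right)} = -64$ ($I{\left(d,r \right)} = -105 + 41 = -64$)
$O = 108023$
$- \frac{263121}{\left(O + \frac{150360}{I{\left(174,141 \right)}}\right) \left(\left(-194 + 75\right) \left(-77\right) - 165788\right)} + 219308 = - \frac{263121}{\left(108023 + \frac{150360}{-64}\right) \left(\left(-194 + 75\right) \left(-77\right) - 165788\right)} + 219308 = - \frac{263121}{\left(108023 + 150360 \left(- \frac{1}{64}\right)\right) \left(\left(-119\right) \left(-77\right) - 165788\right)} + 219308 = - \frac{263121}{\left(108023 - \frac{18795}{8}\right) \left(9163 - 165788\right)} + 219308 = - \frac{263121}{\frac{845389}{8} \left(-156625\right)} + 219308 = - \frac{263121}{- \frac{132409052125}{8}} + 219308 = \left(-263121\right) \left(- \frac{8}{132409052125}\right) + 219308 = \frac{2104968}{132409052125} + 219308 = \frac{29038364405534468}{132409052125}$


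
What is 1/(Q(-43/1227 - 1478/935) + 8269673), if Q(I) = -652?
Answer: 1/8269021 ≈ 1.2093e-7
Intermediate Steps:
1/(Q(-43/1227 - 1478/935) + 8269673) = 1/(-652 + 8269673) = 1/8269021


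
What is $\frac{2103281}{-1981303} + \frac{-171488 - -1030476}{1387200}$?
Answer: $- \frac{303938975459}{687115880400} \approx -0.44234$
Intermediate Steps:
$\frac{2103281}{-1981303} + \frac{-171488 - -1030476}{1387200} = 2103281 \left(- \frac{1}{1981303}\right) + \left(-171488 + 1030476\right) \frac{1}{1387200} = - \frac{2103281}{1981303} + 858988 \cdot \frac{1}{1387200} = - \frac{2103281}{1981303} + \frac{214747}{346800} = - \frac{303938975459}{687115880400}$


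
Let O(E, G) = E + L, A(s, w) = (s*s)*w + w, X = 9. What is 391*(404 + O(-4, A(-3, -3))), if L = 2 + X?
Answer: 160701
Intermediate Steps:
A(s, w) = w + w*s² (A(s, w) = s²*w + w = w*s² + w = w + w*s²)
L = 11 (L = 2 + 9 = 11)
O(E, G) = 11 + E (O(E, G) = E + 11 = 11 + E)
391*(404 + O(-4, A(-3, -3))) = 391*(404 + (11 - 4)) = 391*(404 + 7) = 391*411 = 160701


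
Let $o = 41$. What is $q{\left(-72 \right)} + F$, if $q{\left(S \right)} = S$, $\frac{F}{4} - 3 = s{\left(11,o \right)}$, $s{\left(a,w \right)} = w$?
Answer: $104$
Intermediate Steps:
$F = 176$ ($F = 12 + 4 \cdot 41 = 12 + 164 = 176$)
$q{\left(-72 \right)} + F = -72 + 176 = 104$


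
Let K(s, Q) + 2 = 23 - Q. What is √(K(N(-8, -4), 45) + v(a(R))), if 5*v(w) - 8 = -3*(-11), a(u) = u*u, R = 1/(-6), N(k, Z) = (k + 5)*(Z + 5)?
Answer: I*√395/5 ≈ 3.9749*I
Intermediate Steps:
N(k, Z) = (5 + Z)*(5 + k) (N(k, Z) = (5 + k)*(5 + Z) = (5 + Z)*(5 + k))
K(s, Q) = 21 - Q (K(s, Q) = -2 + (23 - Q) = 21 - Q)
R = -⅙ ≈ -0.16667
a(u) = u²
v(w) = 41/5 (v(w) = 8/5 + (-3*(-11))/5 = 8/5 + (⅕)*33 = 8/5 + 33/5 = 41/5)
√(K(N(-8, -4), 45) + v(a(R))) = √((21 - 1*45) + 41/5) = √((21 - 45) + 41/5) = √(-24 + 41/5) = √(-79/5) = I*√395/5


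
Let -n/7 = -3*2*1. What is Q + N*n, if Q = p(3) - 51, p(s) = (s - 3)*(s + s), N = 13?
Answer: 495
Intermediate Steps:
p(s) = 2*s*(-3 + s) (p(s) = (-3 + s)*(2*s) = 2*s*(-3 + s))
Q = -51 (Q = 2*3*(-3 + 3) - 51 = 2*3*0 - 51 = 0 - 51 = -51)
n = 42 (n = -7*(-3*2) = -(-42) = -7*(-6) = 42)
Q + N*n = -51 + 13*42 = -51 + 546 = 495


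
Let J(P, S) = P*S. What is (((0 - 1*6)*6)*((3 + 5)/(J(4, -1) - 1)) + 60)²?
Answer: 345744/25 ≈ 13830.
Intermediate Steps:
(((0 - 1*6)*6)*((3 + 5)/(J(4, -1) - 1)) + 60)² = (((0 - 1*6)*6)*((3 + 5)/(4*(-1) - 1)) + 60)² = (((0 - 6)*6)*(8/(-4 - 1)) + 60)² = ((-6*6)*(8/(-5)) + 60)² = (-288*(-1)/5 + 60)² = (-36*(-8/5) + 60)² = (288/5 + 60)² = (588/5)² = 345744/25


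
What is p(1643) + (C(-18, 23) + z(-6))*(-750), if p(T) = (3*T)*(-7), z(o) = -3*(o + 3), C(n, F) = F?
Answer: -58503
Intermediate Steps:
z(o) = -9 - 3*o (z(o) = -3*(3 + o) = -9 - 3*o)
p(T) = -21*T
p(1643) + (C(-18, 23) + z(-6))*(-750) = -21*1643 + (23 + (-9 - 3*(-6)))*(-750) = -34503 + (23 + (-9 + 18))*(-750) = -34503 + (23 + 9)*(-750) = -34503 + 32*(-750) = -34503 - 24000 = -58503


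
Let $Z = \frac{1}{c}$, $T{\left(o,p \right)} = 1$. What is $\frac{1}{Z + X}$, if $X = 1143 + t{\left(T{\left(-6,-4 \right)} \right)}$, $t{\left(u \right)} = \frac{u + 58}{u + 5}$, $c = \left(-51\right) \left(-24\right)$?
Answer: $\frac{1224}{1411069} \approx 0.00086743$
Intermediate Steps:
$c = 1224$
$t{\left(u \right)} = \frac{58 + u}{5 + u}$
$Z = \frac{1}{1224} \approx 0.00081699$
$X = \frac{6917}{6}$ ($X = 1143 + \frac{58 + 1}{5 + 1} = 1143 + \frac{1}{6} \cdot 59 = 1143 + \frac{59}{6} = \frac{6917}{6} \approx 1152.8$)
$\frac{1}{Z + X} = \frac{1}{\frac{1}{1224} + \frac{6917}{6}} = \frac{1}{\frac{1411069}{1224}} = \frac{1224}{1411069}$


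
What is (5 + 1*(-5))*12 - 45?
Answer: -45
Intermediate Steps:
(5 + 1*(-5))*12 - 45 = (5 - 5)*12 - 45 = 0*12 - 45 = 0 - 45 = -45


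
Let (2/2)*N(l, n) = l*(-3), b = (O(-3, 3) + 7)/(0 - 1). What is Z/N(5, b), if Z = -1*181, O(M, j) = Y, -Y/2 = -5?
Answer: 181/15 ≈ 12.067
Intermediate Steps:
Y = 10 (Y = -2*(-5) = 10)
O(M, j) = 10
Z = -181
b = -17 (b = (10 + 7)/(0 - 1) = 17/(-1) = 17*(-1) = -17)
N(l, n) = -3*l (N(l, n) = l*(-3) = -3*l)
Z/N(5, b) = -181/(-3*5) = -181/(-15) = -1/15*(-181) = 181/15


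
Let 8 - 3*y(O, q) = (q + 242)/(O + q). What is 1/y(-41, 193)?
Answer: 456/781 ≈ 0.58387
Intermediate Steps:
y(O, q) = 8/3 - (242 + q)/(3*(O + q)) (y(O, q) = 8/3 - (q + 242)/(3*(O + q)) = 8/3 - (242 + q)/(3*(O + q)))
1/y(-41, 193) = 1/((-242 + 7*193 + 8*(-41))/(3*(-41 + 193))) = 1/((1/3)*(-242 + 1351 - 328)/152) = 1/((1/3)*(1/152)*781) = 1/(781/456) = 456/781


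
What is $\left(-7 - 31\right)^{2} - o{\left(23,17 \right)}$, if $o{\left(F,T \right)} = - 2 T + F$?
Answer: $1455$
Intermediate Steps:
$o{\left(F,T \right)} = F - 2 T$
$\left(-7 - 31\right)^{2} - o{\left(23,17 \right)} = \left(-7 - 31\right)^{2} - \left(23 - 34\right) = \left(-38\right)^{2} - \left(23 - 34\right) = 1444 - -11 = 1444 + 11 = 1455$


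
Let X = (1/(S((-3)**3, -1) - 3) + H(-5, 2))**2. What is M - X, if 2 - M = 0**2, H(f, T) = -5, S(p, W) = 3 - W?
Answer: -14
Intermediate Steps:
M = 2 (M = 2 - 1*0**2 = 2 - 1*0 = 2 + 0 = 2)
X = 16 (X = (1/((3 - 1*(-1)) - 3) - 5)**2 = (1/((3 + 1) - 3) - 5)**2 = (1/(4 - 3) - 5)**2 = (1/1 - 5)**2 = (1 - 5)**2 = (-4)**2 = 16)
M - X = 2 - 1*16 = 2 - 16 = -14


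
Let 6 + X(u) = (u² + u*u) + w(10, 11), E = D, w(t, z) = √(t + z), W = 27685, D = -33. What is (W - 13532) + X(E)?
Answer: 16325 + √21 ≈ 16330.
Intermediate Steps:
E = -33
X(u) = -6 + √21 + 2*u² (X(u) = -6 + ((u² + u*u) + √(10 + 11)) = -6 + ((u² + u²) + √21) = -6 + (2*u² + √21) = -6 + (√21 + 2*u²) = -6 + √21 + 2*u²)
(W - 13532) + X(E) = (27685 - 13532) + (-6 + √21 + 2*(-33)²) = 14153 + (-6 + √21 + 2*1089) = 14153 + (-6 + √21 + 2178) = 14153 + (2172 + √21) = 16325 + √21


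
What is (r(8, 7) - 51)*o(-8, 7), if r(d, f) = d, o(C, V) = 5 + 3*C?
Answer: 817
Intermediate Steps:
(r(8, 7) - 51)*o(-8, 7) = (8 - 51)*(5 + 3*(-8)) = -43*(5 - 24) = -43*(-19) = 817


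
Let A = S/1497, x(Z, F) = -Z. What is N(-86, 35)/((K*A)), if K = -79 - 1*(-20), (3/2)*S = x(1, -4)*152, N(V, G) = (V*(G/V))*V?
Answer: -6758955/8968 ≈ -753.67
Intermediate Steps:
N(V, G) = G*V
S = -304/3 (S = 2*(-1*1*152)/3 = 2*(-1*152)/3 = (⅔)*(-152) = -304/3 ≈ -101.33)
K = -59 (K = -79 + 20 = -59)
A = -304/4491 (A = -304/3/1497 = -304/3*1/1497 = -304/4491 ≈ -0.067691)
N(-86, 35)/((K*A)) = (35*(-86))/((-59*(-304/4491))) = -3010/17936/4491 = -3010*4491/17936 = -6758955/8968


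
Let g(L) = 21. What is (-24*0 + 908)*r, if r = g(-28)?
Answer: 19068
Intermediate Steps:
r = 21
(-24*0 + 908)*r = (-24*0 + 908)*21 = (0 + 908)*21 = 908*21 = 19068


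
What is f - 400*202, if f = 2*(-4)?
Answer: -80808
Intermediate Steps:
f = -8
f - 400*202 = -8 - 400*202 = -8 - 80800 = -80808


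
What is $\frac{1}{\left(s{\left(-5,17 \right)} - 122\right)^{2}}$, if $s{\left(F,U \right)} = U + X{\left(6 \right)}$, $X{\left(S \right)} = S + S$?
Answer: $\frac{1}{8649} \approx 0.00011562$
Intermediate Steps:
$X{\left(S \right)} = 2 S$
$s{\left(F,U \right)} = 12 + U$ ($s{\left(F,U \right)} = U + 2 \cdot 6 = U + 12 = 12 + U$)
$\frac{1}{\left(s{\left(-5,17 \right)} - 122\right)^{2}} = \frac{1}{\left(\left(12 + 17\right) - 122\right)^{2}} = \frac{1}{\left(29 - 122\right)^{2}} = \frac{1}{\left(-93\right)^{2}} = \frac{1}{8649}$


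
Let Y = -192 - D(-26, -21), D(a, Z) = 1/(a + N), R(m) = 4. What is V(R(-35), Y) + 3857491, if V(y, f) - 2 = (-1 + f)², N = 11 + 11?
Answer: 62314329/16 ≈ 3.8946e+6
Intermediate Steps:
N = 22
D(a, Z) = 1/(22 + a) (D(a, Z) = 1/(a + 22) = 1/(22 + a))
Y = -767/4 (Y = -192 - 1/(22 - 26) = -192 - 1/(-4) = -192 - 1*(-¼) = -192 + ¼ = -767/4 ≈ -191.75)
V(y, f) = 2 + (-1 + f)²
V(R(-35), Y) + 3857491 = (2 + (-1 - 767/4)²) + 3857491 = (2 + (-771/4)²) + 3857491 = (2 + 594441/16) + 3857491 = 594473/16 + 3857491 = 62314329/16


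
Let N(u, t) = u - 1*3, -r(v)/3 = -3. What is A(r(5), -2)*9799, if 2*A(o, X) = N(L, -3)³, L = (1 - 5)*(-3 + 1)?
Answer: 1224875/2 ≈ 6.1244e+5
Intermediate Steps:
L = 8 (L = -4*(-2) = 8)
r(v) = 9 (r(v) = -3*(-3) = 9)
N(u, t) = -3 + u (N(u, t) = u - 3 = -3 + u)
A(o, X) = 125/2 (A(o, X) = (-3 + 8)³/2 = (½)*5³ = (½)*125 = 125/2)
A(r(5), -2)*9799 = (125/2)*9799 = 1224875/2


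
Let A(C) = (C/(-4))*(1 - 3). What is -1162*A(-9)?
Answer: 5229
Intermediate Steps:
A(C) = C/2 (A(C) = (C*(-1/4))*(-2) = -C/4*(-2) = C/2)
-1162*A(-9) = -581*(-9) = -1162*(-9/2) = 5229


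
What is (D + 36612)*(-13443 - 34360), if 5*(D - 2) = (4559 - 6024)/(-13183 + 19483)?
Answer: -1575231136903/900 ≈ -1.7503e+9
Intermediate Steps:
D = 12307/6300 (D = 2 + ((4559 - 6024)/(-13183 + 19483))/5 = 2 + (-1465/6300)/5 = 2 + (-1465*1/6300)/5 = 2 + (⅕)*(-293/1260) = 2 - 293/6300 = 12307/6300 ≈ 1.9535)
(D + 36612)*(-13443 - 34360) = (12307/6300 + 36612)*(-13443 - 34360) = (230667907/6300)*(-47803) = -1575231136903/900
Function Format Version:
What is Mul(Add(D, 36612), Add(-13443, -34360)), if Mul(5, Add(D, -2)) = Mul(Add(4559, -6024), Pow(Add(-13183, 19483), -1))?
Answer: Rational(-1575231136903, 900) ≈ -1.7503e+9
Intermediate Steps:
D = Rational(12307, 6300) (D = Add(2, Mul(Rational(1, 5), Mul(Add(4559, -6024), Pow(Add(-13183, 19483), -1)))) = Add(2, Mul(Rational(1, 5), Mul(-1465, Pow(6300, -1)))) = Add(2, Mul(Rational(1, 5), Mul(-1465, Rational(1, 6300)))) = Add(2, Mul(Rational(1, 5), Rational(-293, 1260))) = Add(2, Rational(-293, 6300)) = Rational(12307, 6300) ≈ 1.9535)
Mul(Add(D, 36612), Add(-13443, -34360)) = Mul(Add(Rational(12307, 6300), 36612), Add(-13443, -34360)) = Mul(Rational(230667907, 6300), -47803) = Rational(-1575231136903, 900)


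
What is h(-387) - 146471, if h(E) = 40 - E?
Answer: -146044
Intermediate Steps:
h(-387) - 146471 = (40 - 1*(-387)) - 146471 = (40 + 387) - 146471 = 427 - 146471 = -146044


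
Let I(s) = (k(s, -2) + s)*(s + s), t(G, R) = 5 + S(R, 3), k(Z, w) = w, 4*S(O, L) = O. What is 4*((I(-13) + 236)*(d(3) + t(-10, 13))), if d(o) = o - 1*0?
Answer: 28170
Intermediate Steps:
S(O, L) = O/4
d(o) = o (d(o) = o + 0 = o)
t(G, R) = 5 + R/4
I(s) = 2*s*(-2 + s) (I(s) = (-2 + s)*(s + s) = (-2 + s)*(2*s) = 2*s*(-2 + s))
4*((I(-13) + 236)*(d(3) + t(-10, 13))) = 4*((2*(-13)*(-2 - 13) + 236)*(3 + (5 + (¼)*13))) = 4*((2*(-13)*(-15) + 236)*(3 + (5 + 13/4))) = 4*((390 + 236)*(3 + 33/4)) = 4*(626*(45/4)) = 4*(14085/2) = 28170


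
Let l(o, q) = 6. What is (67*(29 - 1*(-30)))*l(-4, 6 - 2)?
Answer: 23718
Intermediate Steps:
(67*(29 - 1*(-30)))*l(-4, 6 - 2) = (67*(29 - 1*(-30)))*6 = (67*(29 + 30))*6 = (67*59)*6 = 3953*6 = 23718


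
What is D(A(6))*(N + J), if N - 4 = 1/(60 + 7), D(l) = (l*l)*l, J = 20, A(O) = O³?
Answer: 16215012864/67 ≈ 2.4202e+8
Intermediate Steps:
D(l) = l³ (D(l) = l²*l = l³)
N = 269/67 (N = 4 + 1/(60 + 7) = 4 + 1/67 = 269/67 ≈ 4.0149)
D(A(6))*(N + J) = (6³)³*(269/67 + 20) = 216³*(1609/67) = 10077696*(1609/67) = 16215012864/67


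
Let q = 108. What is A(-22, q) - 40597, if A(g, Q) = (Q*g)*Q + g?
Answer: -297227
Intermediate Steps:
A(g, Q) = g + g*Q² (A(g, Q) = g*Q² + g = g + g*Q²)
A(-22, q) - 40597 = -22*(1 + 108²) - 40597 = -22*(1 + 11664) - 40597 = -22*11665 - 40597 = -256630 - 40597 = -297227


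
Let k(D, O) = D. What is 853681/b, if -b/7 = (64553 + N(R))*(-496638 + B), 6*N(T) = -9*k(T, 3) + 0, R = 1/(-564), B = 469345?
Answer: 320984056/4637176307379 ≈ 6.9220e-5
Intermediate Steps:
R = -1/564 ≈ -0.0017731
N(T) = -3*T/2 (N(T) = (-9*T + 0)/6 = (-9*T)/6 = -3*T/2)
b = 4637176307379/376 (b = -7*(64553 - 3/2*(-1/564))*(-496638 + 469345) = -7*(64553 + 1/376)*(-27293) = -169903503*(-27293)/376 = -7*(-662453758197/376) = 4637176307379/376 ≈ 1.2333e+10)
853681/b = 853681/(4637176307379/376) = 853681*(376/4637176307379) = 320984056/4637176307379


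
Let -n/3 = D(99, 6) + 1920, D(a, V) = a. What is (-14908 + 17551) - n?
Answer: 8700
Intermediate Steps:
n = -6057 (n = -3*(99 + 1920) = -3*2019 = -6057)
(-14908 + 17551) - n = (-14908 + 17551) - 1*(-6057) = 2643 + 6057 = 8700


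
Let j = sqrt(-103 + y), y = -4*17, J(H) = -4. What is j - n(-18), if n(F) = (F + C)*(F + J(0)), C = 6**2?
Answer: 396 + 3*I*sqrt(19) ≈ 396.0 + 13.077*I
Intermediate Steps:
y = -68
C = 36
n(F) = (-4 + F)*(36 + F) (n(F) = (F + 36)*(F - 4) = (36 + F)*(-4 + F) = (-4 + F)*(36 + F))
j = 3*I*sqrt(19) (j = sqrt(-103 - 68) = sqrt(-171) = 3*I*sqrt(19) ≈ 13.077*I)
j - n(-18) = 3*I*sqrt(19) - (-144 + (-18)**2 + 32*(-18)) = 3*I*sqrt(19) - (-144 + 324 - 576) = 3*I*sqrt(19) - 1*(-396) = 3*I*sqrt(19) + 396 = 396 + 3*I*sqrt(19)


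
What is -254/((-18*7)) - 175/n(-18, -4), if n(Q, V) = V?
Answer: 11533/252 ≈ 45.766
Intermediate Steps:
-254/((-18*7)) - 175/n(-18, -4) = -254/((-18*7)) - 175/(-4) = -254/(-126) - 175*(-1/4) = -254*(-1/126) + 175/4 = 127/63 + 175/4 = 11533/252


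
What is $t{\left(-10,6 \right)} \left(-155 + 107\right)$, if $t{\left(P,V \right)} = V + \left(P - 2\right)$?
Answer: $288$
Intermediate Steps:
$t{\left(P,V \right)} = -2 + P + V$ ($t{\left(P,V \right)} = V + \left(-2 + P\right) = -2 + P + V$)
$t{\left(-10,6 \right)} \left(-155 + 107\right) = \left(-2 - 10 + 6\right) \left(-155 + 107\right) = \left(-6\right) \left(-48\right) = 288$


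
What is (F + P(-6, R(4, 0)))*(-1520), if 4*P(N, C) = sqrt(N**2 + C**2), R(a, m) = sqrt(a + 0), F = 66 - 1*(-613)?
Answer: -1032080 - 760*sqrt(10) ≈ -1.0345e+6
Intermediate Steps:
F = 679 (F = 66 + 613 = 679)
R(a, m) = sqrt(a)
P(N, C) = sqrt(C**2 + N**2)/4 (P(N, C) = sqrt(N**2 + C**2)/4 = sqrt(C**2 + N**2)/4)
(F + P(-6, R(4, 0)))*(-1520) = (679 + sqrt((sqrt(4))**2 + (-6)**2)/4)*(-1520) = (679 + sqrt(2**2 + 36)/4)*(-1520) = (679 + sqrt(4 + 36)/4)*(-1520) = (679 + sqrt(40)/4)*(-1520) = (679 + (2*sqrt(10))/4)*(-1520) = (679 + sqrt(10)/2)*(-1520) = -1032080 - 760*sqrt(10)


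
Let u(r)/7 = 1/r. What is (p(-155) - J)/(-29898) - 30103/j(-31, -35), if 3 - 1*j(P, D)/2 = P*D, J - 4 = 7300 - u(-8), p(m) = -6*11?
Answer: 1831940135/129398544 ≈ 14.157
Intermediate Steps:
u(r) = 7/r
p(m) = -66
J = 58439/8 (J = 4 + (7300 - 7/(-8)) = 4 + (7300 - 7*(-1)/8) = 4 + (7300 - 1*(-7/8)) = 4 + (7300 + 7/8) = 4 + 58407/8 = 58439/8 ≈ 7304.9)
j(P, D) = 6 - 2*D*P (j(P, D) = 6 - 2*P*D = 6 - 2*D*P)
(p(-155) - J)/(-29898) - 30103/j(-31, -35) = (-66 - 1*58439/8)/(-29898) - 30103/(6 - 2*(-35)*(-31)) = (-66 - 58439/8)*(-1/29898) - 30103/(6 - 2170) = -58967/8*(-1/29898) - 30103/(-2164) = 58967/239184 - 30103*(-1/2164) = 58967/239184 + 30103/2164 = 1831940135/129398544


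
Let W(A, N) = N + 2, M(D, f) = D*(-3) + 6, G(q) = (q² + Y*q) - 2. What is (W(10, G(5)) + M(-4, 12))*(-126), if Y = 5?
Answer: -8568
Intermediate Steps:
G(q) = -2 + q² + 5*q (G(q) = (q² + 5*q) - 2 = -2 + q² + 5*q)
M(D, f) = 6 - 3*D (M(D, f) = -3*D + 6 = 6 - 3*D)
W(A, N) = 2 + N
(W(10, G(5)) + M(-4, 12))*(-126) = ((2 + (-2 + 5² + 5*5)) + (6 - 3*(-4)))*(-126) = ((2 + (-2 + 25 + 25)) + (6 + 12))*(-126) = ((2 + 48) + 18)*(-126) = (50 + 18)*(-126) = 68*(-126) = -8568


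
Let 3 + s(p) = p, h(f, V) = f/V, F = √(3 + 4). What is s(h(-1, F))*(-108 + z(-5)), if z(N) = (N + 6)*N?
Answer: 339 + 113*√7/7 ≈ 381.71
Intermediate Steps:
F = √7 ≈ 2.6458
z(N) = N*(6 + N) (z(N) = (6 + N)*N = N*(6 + N))
s(p) = -3 + p
s(h(-1, F))*(-108 + z(-5)) = (-3 - 1/(√7))*(-108 - 5*(6 - 5)) = (-3 - √7/7)*(-108 - 5*1) = (-3 - √7/7)*(-108 - 5) = (-3 - √7/7)*(-113) = 339 + 113*√7/7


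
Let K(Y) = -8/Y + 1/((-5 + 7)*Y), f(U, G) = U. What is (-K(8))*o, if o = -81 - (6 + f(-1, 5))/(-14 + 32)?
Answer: -7315/96 ≈ -76.198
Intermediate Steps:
K(Y) = -15/(2*Y) (K(Y) = -8/Y + 1/(2*Y) = -15/(2*Y))
o = -1463/18 (o = -81 - (6 - 1)/(-14 + 32) = -81 - 5/18 = -1463/18 ≈ -81.278)
(-K(8))*o = -(-15)/(2*8)*(-1463/18) = -1*(-15/16)*(-1463/18) = (15/16)*(-1463/18) = -7315/96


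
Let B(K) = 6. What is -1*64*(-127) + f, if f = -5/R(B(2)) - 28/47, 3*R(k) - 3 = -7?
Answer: 1528657/188 ≈ 8131.2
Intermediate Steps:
R(k) = -4/3 (R(k) = 1 + (1/3)*(-7) = 1 - 7/3 = -4/3)
f = 593/188 (f = -5/(-4/3) - 28/47 = -5*(-3/4) - 28*1/47 = 15/4 - 28/47 = 593/188 ≈ 3.1543)
-1*64*(-127) + f = -1*64*(-127) + 593/188 = -64*(-127) + 593/188 = 8128 + 593/188 = 1528657/188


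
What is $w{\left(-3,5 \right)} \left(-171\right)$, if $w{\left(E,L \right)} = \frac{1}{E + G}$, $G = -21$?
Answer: $\frac{57}{8} \approx 7.125$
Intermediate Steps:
$w{\left(E,L \right)} = \frac{1}{-21 + E}$ ($w{\left(E,L \right)} = \frac{1}{E - 21} = \frac{1}{-21 + E}$)
$w{\left(-3,5 \right)} \left(-171\right) = \frac{1}{-21 - 3} \left(-171\right) = \frac{1}{-24} \left(-171\right) = \left(- \frac{1}{24}\right) \left(-171\right) = \frac{57}{8}$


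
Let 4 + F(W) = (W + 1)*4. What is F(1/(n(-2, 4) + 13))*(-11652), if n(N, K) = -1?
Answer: -3884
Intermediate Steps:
F(W) = 4*W (F(W) = -4 + (W + 1)*4 = -4 + (1 + W)*4 = -4 + (4 + 4*W) = 4*W)
F(1/(n(-2, 4) + 13))*(-11652) = (4/(-1 + 13))*(-11652) = (4/12)*(-11652) = (4*(1/12))*(-11652) = (⅓)*(-11652) = -3884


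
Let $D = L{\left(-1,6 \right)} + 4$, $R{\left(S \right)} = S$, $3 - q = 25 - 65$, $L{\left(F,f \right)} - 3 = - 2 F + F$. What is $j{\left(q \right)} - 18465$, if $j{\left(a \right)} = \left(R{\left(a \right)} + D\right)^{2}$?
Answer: $-15864$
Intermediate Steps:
$L{\left(F,f \right)} = 3 - F$ ($L{\left(F,f \right)} = 3 + \left(- 2 F + F\right) = 3 - F$)
$q = 43$ ($q = 3 - \left(25 - 65\right) = 3 - -40 = 3 + 40 = 43$)
$D = 8$ ($D = \left(3 - -1\right) + 4 = \left(3 + 1\right) + 4 = 4 + 4 = 8$)
$j{\left(a \right)} = \left(8 + a\right)^{2}$ ($j{\left(a \right)} = \left(a + 8\right)^{2} = \left(8 + a\right)^{2}$)
$j{\left(q \right)} - 18465 = \left(8 + 43\right)^{2} - 18465 = 51^{2} - 18465 = 2601 - 18465 = -15864$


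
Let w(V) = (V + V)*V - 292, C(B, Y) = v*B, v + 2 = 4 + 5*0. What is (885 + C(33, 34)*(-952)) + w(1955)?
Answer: 7581811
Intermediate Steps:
v = 2 (v = -2 + (4 + 5*0) = -2 + (4 + 0) = -2 + 4 = 2)
C(B, Y) = 2*B
w(V) = -292 + 2*V**2 (w(V) = (2*V)*V - 292 = 2*V**2 - 292 = -292 + 2*V**2)
(885 + C(33, 34)*(-952)) + w(1955) = (885 + (2*33)*(-952)) + (-292 + 2*1955**2) = (885 + 66*(-952)) + (-292 + 2*3822025) = (885 - 62832) + (-292 + 7644050) = -61947 + 7643758 = 7581811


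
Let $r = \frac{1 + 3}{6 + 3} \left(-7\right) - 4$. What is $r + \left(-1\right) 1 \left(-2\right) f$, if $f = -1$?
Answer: $- \frac{82}{9} \approx -9.1111$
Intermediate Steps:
$r = - \frac{64}{9}$ ($r = \frac{4}{9} \left(-7\right) - 4 = - \frac{28}{9} - 4 = - \frac{64}{9} \approx -7.1111$)
$r + \left(-1\right) 1 \left(-2\right) f = - \frac{64}{9} + \left(-1\right) 1 \left(-2\right) \left(-1\right) = - \frac{64}{9} + \left(-1\right) \left(-2\right) \left(-1\right) = - \frac{64}{9} + 2 \left(-1\right) = - \frac{64}{9} - 2 = - \frac{82}{9}$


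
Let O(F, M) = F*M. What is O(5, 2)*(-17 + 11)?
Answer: -60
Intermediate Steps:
O(5, 2)*(-17 + 11) = (5*2)*(-17 + 11) = 10*(-6) = -60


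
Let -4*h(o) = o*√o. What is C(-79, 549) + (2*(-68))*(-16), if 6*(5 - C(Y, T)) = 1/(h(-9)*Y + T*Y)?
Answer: 277007687273/127009485 - 2*I/42336495 ≈ 2181.0 - 4.7241e-8*I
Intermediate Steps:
h(o) = -o^(3/2)/4 (h(o) = -o*√o/4 = -o^(3/2)/4)
C(Y, T) = 5 - 1/(6*(T*Y + 27*I*Y/4)) (C(Y, T) = 5 - 1/(6*((-(-27)*I/4)*Y + T*Y)) = 5 - 1/(6*((27*I/4)*Y + T*Y)) = 5 - 1/(6*(27*I*Y/4 + T*Y)) = 5 - 1/(6*(T*Y + 27*I*Y/4)))
C(-79, 549) + (2*(-68))*(-16) = (⅓)*(-2 + 60*549*(-79) + 405*I*(-79))/(-79*(4*549 + 27*I)) + (2*(-68))*(-16) = (⅓)*(-1/79)*(-2 - 2602260 - 31995*I)/(2196 + 27*I) - 136*(-16) = (⅓)*(-1/79)*((2196 - 27*I)/4823145)*(-2602262 - 31995*I) + 2176 = -(-2602262 - 31995*I)*(2196 - 27*I)/1143085365 + 2176 = 2176 - (-2602262 - 31995*I)*(2196 - 27*I)/1143085365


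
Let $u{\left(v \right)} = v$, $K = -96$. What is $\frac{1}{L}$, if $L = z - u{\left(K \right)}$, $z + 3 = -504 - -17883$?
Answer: $\frac{1}{17472} \approx 5.7234 \cdot 10^{-5}$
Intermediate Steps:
$z = 17376$ ($z = -3 - -17379 = -3 + \left(-504 + 17883\right) = -3 + 17379 = 17376$)
$L = 17472$ ($L = 17376 - -96 = 17376 + 96 = 17472$)
$\frac{1}{L} = \frac{1}{17472}$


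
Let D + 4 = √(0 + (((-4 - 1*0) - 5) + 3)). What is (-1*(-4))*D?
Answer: -16 + 4*I*√6 ≈ -16.0 + 9.798*I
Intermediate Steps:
D = -4 + I*√6 (D = -4 + √(0 + (((-4 - 1*0) - 5) + 3)) = -4 + √(0 + (((-4 + 0) - 5) + 3)) = -4 + √(0 + ((-4 - 5) + 3)) = -4 + √(0 + (-9 + 3)) = -4 + √(0 - 6) = -4 + √(-6) = -4 + I*√6 ≈ -4.0 + 2.4495*I)
(-1*(-4))*D = (-1*(-4))*(-4 + I*√6) = 4*(-4 + I*√6) = -16 + 4*I*√6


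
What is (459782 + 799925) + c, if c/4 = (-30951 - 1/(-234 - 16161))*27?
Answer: -11383600429/5465 ≈ -2.0830e+6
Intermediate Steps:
c = -18267899184/5465 (c = 4*((-30951 - 1/(-234 - 16161))*27) = 4*((-30951 - 1/(-16395))*27) = 4*((-30951 - 1*(-1/16395))*27) = 4*((-30951 + 1/16395)*27) = 4*(-507441644/16395*27) = 4*(-4566974796/5465) = -18267899184/5465 ≈ -3.3427e+6)
(459782 + 799925) + c = (459782 + 799925) - 18267899184/5465 = 1259707 - 18267899184/5465 = -11383600429/5465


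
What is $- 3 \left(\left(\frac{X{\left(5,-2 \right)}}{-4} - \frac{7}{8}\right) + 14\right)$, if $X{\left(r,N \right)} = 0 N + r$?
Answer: $- \frac{285}{8} \approx -35.625$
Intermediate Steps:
$X{\left(r,N \right)} = r$ ($X{\left(r,N \right)} = 0 + r = r$)
$- 3 \left(\left(\frac{X{\left(5,-2 \right)}}{-4} - \frac{7}{8}\right) + 14\right) = - 3 \left(\left(\frac{5}{-4} - \frac{7}{8}\right) + 14\right) = - 3 \left(\left(5 \left(- \frac{1}{4}\right) - \frac{7}{8}\right) + 14\right) = - 3 \left(\left(- \frac{5}{4} - \frac{7}{8}\right) + 14\right) = - 3 \left(- \frac{17}{8} + 14\right) = \left(-3\right) \frac{95}{8} = - \frac{285}{8}$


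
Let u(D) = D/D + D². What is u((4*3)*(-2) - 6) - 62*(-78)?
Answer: 5737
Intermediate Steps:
u(D) = 1 + D²
u((4*3)*(-2) - 6) - 62*(-78) = (1 + ((4*3)*(-2) - 6)²) - 62*(-78) = (1 + (12*(-2) - 6)²) + 4836 = (1 + (-24 - 6)²) + 4836 = (1 + (-30)²) + 4836 = (1 + 900) + 4836 = 901 + 4836 = 5737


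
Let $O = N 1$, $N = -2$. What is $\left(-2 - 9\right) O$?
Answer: $22$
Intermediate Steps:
$O = -2$ ($O = \left(-2\right) 1 = -2$)
$\left(-2 - 9\right) O = \left(-2 - 9\right) \left(-2\right) = \left(-11\right) \left(-2\right) = 22$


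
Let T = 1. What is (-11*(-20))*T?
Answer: 220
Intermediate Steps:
(-11*(-20))*T = -11*(-20)*1 = 220*1 = 220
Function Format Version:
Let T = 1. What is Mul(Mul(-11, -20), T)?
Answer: 220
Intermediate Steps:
Mul(Mul(-11, -20), T) = Mul(Mul(-11, -20), 1) = Mul(220, 1) = 220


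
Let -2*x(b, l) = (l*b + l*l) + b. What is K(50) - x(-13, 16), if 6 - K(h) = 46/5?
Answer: 143/10 ≈ 14.300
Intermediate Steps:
x(b, l) = -b/2 - l²/2 - b*l/2 (x(b, l) = -((l*b + l*l) + b)/2 = -((b*l + l²) + b)/2 = -((l² + b*l) + b)/2 = -(b + l² + b*l)/2 = -b/2 - l²/2 - b*l/2)
K(h) = -16/5 (K(h) = 6 - 46/5 = -16/5)
K(50) - x(-13, 16) = -16/5 - (-½*(-13) - ½*16² - ½*(-13)*16) = -16/5 - (13/2 - ½*256 + 104) = -16/5 - (13/2 - 128 + 104) = -16/5 - 1*(-35/2) = -16/5 + 35/2 = 143/10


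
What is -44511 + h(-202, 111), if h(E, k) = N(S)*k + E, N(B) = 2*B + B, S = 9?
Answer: -41716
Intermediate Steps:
N(B) = 3*B
h(E, k) = E + 27*k (h(E, k) = (3*9)*k + E = 27*k + E = E + 27*k)
-44511 + h(-202, 111) = -44511 + (-202 + 27*111) = -44511 + (-202 + 2997) = -44511 + 2795 = -41716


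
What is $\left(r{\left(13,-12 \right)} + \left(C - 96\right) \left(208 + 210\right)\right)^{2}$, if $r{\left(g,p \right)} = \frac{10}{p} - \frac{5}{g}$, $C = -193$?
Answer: $\frac{88786351867801}{6084} \approx 1.4593 \cdot 10^{10}$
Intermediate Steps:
$r{\left(g,p \right)} = - \frac{5}{g} + \frac{10}{p}$
$\left(r{\left(13,-12 \right)} + \left(C - 96\right) \left(208 + 210\right)\right)^{2} = \left(\left(- \frac{5}{13} + \frac{10}{-12}\right) + \left(-193 - 96\right) \left(208 + 210\right)\right)^{2} = \left(\left(\left(-5\right) \frac{1}{13} + 10 \left(- \frac{1}{12}\right)\right) - 120802\right)^{2} = \left(\left(- \frac{5}{13} - \frac{5}{6}\right) - 120802\right)^{2} = \left(- \frac{95}{78} - 120802\right)^{2} = \left(- \frac{9422651}{78}\right)^{2} = \frac{88786351867801}{6084}$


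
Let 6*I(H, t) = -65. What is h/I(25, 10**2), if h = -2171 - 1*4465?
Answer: 39816/65 ≈ 612.55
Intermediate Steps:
I(H, t) = -65/6 (I(H, t) = (1/6)*(-65) = -65/6)
h = -6636 (h = -2171 - 4465 = -6636)
h/I(25, 10**2) = -6636/(-65/6) = -6636*(-6/65) = 39816/65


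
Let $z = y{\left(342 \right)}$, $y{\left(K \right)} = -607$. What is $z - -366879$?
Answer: $366272$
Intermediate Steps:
$z = -607$
$z - -366879 = -607 - -366879 = -607 + 366879 = 366272$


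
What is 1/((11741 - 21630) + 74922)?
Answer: 1/65033 ≈ 1.5377e-5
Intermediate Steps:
1/((11741 - 21630) + 74922) = 1/(-9889 + 74922) = 1/65033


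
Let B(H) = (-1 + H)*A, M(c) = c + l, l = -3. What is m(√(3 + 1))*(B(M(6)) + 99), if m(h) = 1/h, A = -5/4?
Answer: 193/4 ≈ 48.250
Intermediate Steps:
A = -5/4 (A = -5*¼ = -5/4 ≈ -1.2500)
M(c) = -3 + c (M(c) = c - 3 = -3 + c)
B(H) = 5/4 - 5*H/4 (B(H) = (-1 + H)*(-5/4) = 5/4 - 5*H/4)
m(√(3 + 1))*(B(M(6)) + 99) = ((5/4 - 5*(-3 + 6)/4) + 99)/(√(3 + 1)) = ((5/4 - 5/4*3) + 99)/(√4) = ((5/4 - 15/4) + 99)/2 = (-5/2 + 99)/2 = (½)*(193/2) = 193/4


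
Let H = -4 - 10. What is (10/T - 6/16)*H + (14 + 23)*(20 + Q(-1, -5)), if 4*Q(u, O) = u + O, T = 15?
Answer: 8165/12 ≈ 680.42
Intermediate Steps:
H = -14
Q(u, O) = O/4 + u/4 (Q(u, O) = (u + O)/4 = (O + u)/4 = O/4 + u/4)
(10/T - 6/16)*H + (14 + 23)*(20 + Q(-1, -5)) = (10/15 - 6/16)*(-14) + (14 + 23)*(20 + ((1/4)*(-5) + (1/4)*(-1))) = (10*(1/15) - 6*1/16)*(-14) + 37*(20 + (-5/4 - 1/4)) = (2/3 - 3/8)*(-14) + 37*(20 - 3/2) = (7/24)*(-14) + 37*(37/2) = -49/12 + 1369/2 = 8165/12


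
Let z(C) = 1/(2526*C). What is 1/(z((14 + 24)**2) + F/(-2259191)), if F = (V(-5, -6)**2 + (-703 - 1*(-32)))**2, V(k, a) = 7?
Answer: -8240498576904/1411174153705 ≈ -5.8395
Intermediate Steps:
z(C) = 1/(2526*C)
F = 386884 (F = (7**2 + (-703 - 1*(-32)))**2 = (49 + (-703 + 32))**2 = (49 - 671)**2 = (-622)**2 = 386884)
1/(z((14 + 24)**2) + F/(-2259191)) = 1/(1/(2526*((14 + 24)**2)) + 386884/(-2259191)) = 1/(1/(2526*(38**2)) + 386884*(-1/2259191)) = 1/((1/2526)/1444 - 386884/2259191) = 1/((1/2526)*(1/1444) - 386884/2259191) = 1/(1/3647544 - 386884/2259191) = 1/(-1411174153705/8240498576904) = -8240498576904/1411174153705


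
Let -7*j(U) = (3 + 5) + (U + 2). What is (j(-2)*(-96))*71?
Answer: 54528/7 ≈ 7789.7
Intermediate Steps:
j(U) = -10/7 - U/7 (j(U) = -((3 + 5) + (U + 2))/7 = -(8 + (2 + U))/7 = -(10 + U)/7 = -10/7 - U/7)
(j(-2)*(-96))*71 = ((-10/7 - ⅐*(-2))*(-96))*71 = ((-10/7 + 2/7)*(-96))*71 = -8/7*(-96)*71 = (768/7)*71 = 54528/7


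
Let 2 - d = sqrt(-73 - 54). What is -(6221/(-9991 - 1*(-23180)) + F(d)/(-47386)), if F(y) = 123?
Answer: -293166059/624973954 ≈ -0.46909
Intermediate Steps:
d = 2 - I*sqrt(127) (d = 2 - sqrt(-73 - 54) = 2 - sqrt(-127) = 2 - I*sqrt(127) ≈ 2.0 - 11.269*I)
-(6221/(-9991 - 1*(-23180)) + F(d)/(-47386)) = -(6221/(-9991 - 1*(-23180)) + 123/(-47386)) = -(6221/(-9991 + 23180) + 123*(-1/47386)) = -(6221/13189 - 123/47386) = -1*293166059/624973954 = -293166059/624973954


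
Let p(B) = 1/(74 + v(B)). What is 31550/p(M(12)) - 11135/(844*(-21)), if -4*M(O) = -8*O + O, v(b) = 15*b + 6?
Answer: 220880930135/17724 ≈ 1.2462e+7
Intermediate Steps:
v(b) = 6 + 15*b
M(O) = 7*O/4 (M(O) = -(-8*O + O)/4 = -(-7)*O/4 = 7*O/4)
p(B) = 1/(80 + 15*B) (p(B) = 1/(74 + (6 + 15*B)) = 1/(80 + 15*B))
31550/p(M(12)) - 11135/(844*(-21)) = 31550/((1/(5*(16 + 3*((7/4)*12))))) - 11135/(844*(-21)) = 31550/((1/(5*(16 + 3*21)))) - 11135/(-17724) = 31550/((1/(5*(16 + 63)))) - 11135*(-1/17724) = 31550/(((1/5)/79)) + 11135/17724 = 31550/(((1/5)*(1/79))) + 11135/17724 = 31550/(1/395) + 11135/17724 = 31550*395 + 11135/17724 = 12462250 + 11135/17724 = 220880930135/17724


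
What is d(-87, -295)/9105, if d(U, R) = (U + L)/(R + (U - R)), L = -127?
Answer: 214/792135 ≈ 0.00027016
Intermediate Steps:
d(U, R) = (-127 + U)/U (d(U, R) = (U - 127)/(R + (U - R)) = (-127 + U)/U)
d(-87, -295)/9105 = ((-127 - 87)/(-87))/9105 = -1/87*(-214)*(1/9105) = (214/87)*(1/9105) = 214/792135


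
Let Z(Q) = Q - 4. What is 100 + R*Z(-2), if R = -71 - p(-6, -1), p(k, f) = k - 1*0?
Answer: 490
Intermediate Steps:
p(k, f) = k (p(k, f) = k + 0 = k)
R = -65 (R = -71 - 1*(-6) = -71 + 6 = -65)
Z(Q) = -4 + Q
100 + R*Z(-2) = 100 - 65*(-4 - 2) = 100 - 65*(-6) = 100 + 390 = 490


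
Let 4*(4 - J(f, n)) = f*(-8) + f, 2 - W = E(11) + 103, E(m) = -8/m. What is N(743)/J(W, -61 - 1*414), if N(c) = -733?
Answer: 32252/7545 ≈ 4.2746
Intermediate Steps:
W = -1103/11 (W = 2 - (-8/11 + 103) = 2 - 1*1125/11 = 2 - 1125/11 = -1103/11 ≈ -100.27)
J(f, n) = 4 + 7*f/4 (J(f, n) = 4 - (f*(-8) + f)/4 = 4 - (-8*f + f)/4 = 4 - (-7)*f/4 = 4 + 7*f/4)
N(743)/J(W, -61 - 1*414) = -733/(4 + (7/4)*(-1103/11)) = -733/(4 - 7721/44) = -733/(-7545/44) = -733*(-44/7545) = 32252/7545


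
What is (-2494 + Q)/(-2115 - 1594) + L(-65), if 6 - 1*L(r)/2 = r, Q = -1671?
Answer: 530843/3709 ≈ 143.12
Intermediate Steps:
L(r) = 12 - 2*r
(-2494 + Q)/(-2115 - 1594) + L(-65) = (-2494 - 1671)/(-2115 - 1594) + (12 - 2*(-65)) = -4165/(-3709) + (12 + 130) = -4165*(-1/3709) + 142 = 4165/3709 + 142 = 530843/3709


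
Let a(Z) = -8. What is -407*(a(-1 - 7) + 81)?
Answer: -29711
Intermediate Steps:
-407*(a(-1 - 7) + 81) = -407*(-8 + 81) = -407*73 = -29711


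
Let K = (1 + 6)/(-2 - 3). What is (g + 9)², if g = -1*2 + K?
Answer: 784/25 ≈ 31.360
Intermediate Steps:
K = -7/5 (K = 7/(-5) = 7*(-⅕) = -7/5 ≈ -1.4000)
g = -17/5 (g = -1*2 - 7/5 = -2 - 7/5 = -17/5 ≈ -3.4000)
(g + 9)² = (-17/5 + 9)² = (28/5)² = 784/25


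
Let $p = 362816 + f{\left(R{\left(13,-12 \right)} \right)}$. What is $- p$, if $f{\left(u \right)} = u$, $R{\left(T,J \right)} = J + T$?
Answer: $-362817$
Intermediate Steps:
$p = 362817$ ($p = 362816 + \left(-12 + 13\right) = 362816 + 1 = 362817$)
$- p = \left(-1\right) 362817 = -362817$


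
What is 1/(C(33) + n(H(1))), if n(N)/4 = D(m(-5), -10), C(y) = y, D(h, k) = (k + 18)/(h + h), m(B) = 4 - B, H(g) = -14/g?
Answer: 9/313 ≈ 0.028754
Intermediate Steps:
D(h, k) = (18 + k)/(2*h) (D(h, k) = (18 + k)/((2*h)) = (18 + k)*(1/(2*h)) = (18 + k)/(2*h))
n(N) = 16/9 (n(N) = 4*((18 - 10)/(2*(4 - 1*(-5)))) = 4*((½)*8/(4 + 5)) = 4*((½)*8/9) = 4*((½)*(⅑)*8) = 4*(4/9) = 16/9)
1/(C(33) + n(H(1))) = 1/(33 + 16/9) = 1/(313/9) = 9/313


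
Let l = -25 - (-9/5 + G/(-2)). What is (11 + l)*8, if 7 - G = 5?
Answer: -448/5 ≈ -89.600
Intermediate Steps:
G = 2 (G = 7 - 1*5 = 7 - 5 = 2)
l = -111/5 (l = -25 - (-9/5 + 2/(-2)) = -25 - (-9*1/5 + 2*(-1/2)) = -25 - (-9/5 - 1) = -25 - 1*(-14/5) = -25 + 14/5 = -111/5 ≈ -22.200)
(11 + l)*8 = (11 - 111/5)*8 = -56/5*8 = -448/5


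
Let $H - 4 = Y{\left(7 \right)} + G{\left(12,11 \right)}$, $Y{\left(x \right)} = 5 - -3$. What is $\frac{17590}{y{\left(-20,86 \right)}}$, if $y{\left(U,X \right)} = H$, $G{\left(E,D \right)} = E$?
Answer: $\frac{8795}{12} \approx 732.92$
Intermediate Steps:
$Y{\left(x \right)} = 8$ ($Y{\left(x \right)} = 5 + 3 = 8$)
$H = 24$ ($H = 4 + \left(8 + 12\right) = 4 + 20 = 24$)
$y{\left(U,X \right)} = 24$
$\frac{17590}{y{\left(-20,86 \right)}} = \frac{17590}{24} = 17590 \cdot \frac{1}{24} = \frac{8795}{12}$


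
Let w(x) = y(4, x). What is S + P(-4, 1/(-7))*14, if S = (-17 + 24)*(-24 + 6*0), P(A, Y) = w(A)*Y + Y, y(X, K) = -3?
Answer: -164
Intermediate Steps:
w(x) = -3
P(A, Y) = -2*Y (P(A, Y) = -3*Y + Y = -2*Y)
S = -168 (S = 7*(-24 + 0) = 7*(-24) = -168)
S + P(-4, 1/(-7))*14 = -168 - 2/(-7)*14 = -168 - 2*(-1/7)*14 = -168 + (2/7)*14 = -168 + 4 = -164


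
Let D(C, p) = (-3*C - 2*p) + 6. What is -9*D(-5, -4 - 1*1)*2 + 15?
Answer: -543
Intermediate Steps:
D(C, p) = 6 - 3*C - 2*p
-9*D(-5, -4 - 1*1)*2 + 15 = -9*(6 - 3*(-5) - 2*(-4 - 1*1))*2 + 15 = -9*(6 + 15 - 2*(-4 - 1))*2 + 15 = -9*(6 + 15 - 2*(-5))*2 + 15 = -9*(6 + 15 + 10)*2 + 15 = -9*31*2 + 15 = -279*2 + 15 = -558 + 15 = -543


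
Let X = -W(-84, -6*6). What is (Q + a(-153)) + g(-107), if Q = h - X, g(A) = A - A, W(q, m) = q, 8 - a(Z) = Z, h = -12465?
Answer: -12388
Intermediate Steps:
a(Z) = 8 - Z
g(A) = 0
X = 84 (X = -1*(-84) = 84)
Q = -12549 (Q = -12465 - 1*84 = -12465 - 84 = -12549)
(Q + a(-153)) + g(-107) = (-12549 + (8 - 1*(-153))) + 0 = (-12549 + (8 + 153)) + 0 = (-12549 + 161) + 0 = -12388 + 0 = -12388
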